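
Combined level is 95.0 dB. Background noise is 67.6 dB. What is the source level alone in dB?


Given values:
  L_total = 95.0 dB, L_bg = 67.6 dB
Formula: L_source = 10 * log10(10^(L_total/10) - 10^(L_bg/10))
Convert to linear:
  10^(95.0/10) = 3162277660.1684
  10^(67.6/10) = 5754399.3734
Difference: 3162277660.1684 - 5754399.3734 = 3156523260.795
L_source = 10 * log10(3156523260.795) = 94.99

94.99 dB


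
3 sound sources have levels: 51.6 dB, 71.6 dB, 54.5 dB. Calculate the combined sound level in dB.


Formula: L_total = 10 * log10( sum(10^(Li/10)) )
  Source 1: 10^(51.6/10) = 144543.9771
  Source 2: 10^(71.6/10) = 14454397.7075
  Source 3: 10^(54.5/10) = 281838.2931
Sum of linear values = 14880779.9777
L_total = 10 * log10(14880779.9777) = 71.73

71.73 dB


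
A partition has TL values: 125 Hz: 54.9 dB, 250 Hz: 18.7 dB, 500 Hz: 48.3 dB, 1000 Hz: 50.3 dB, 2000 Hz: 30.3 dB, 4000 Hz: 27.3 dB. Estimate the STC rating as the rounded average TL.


Given TL values at each frequency:
  125 Hz: 54.9 dB
  250 Hz: 18.7 dB
  500 Hz: 48.3 dB
  1000 Hz: 50.3 dB
  2000 Hz: 30.3 dB
  4000 Hz: 27.3 dB
Formula: STC ~ round(average of TL values)
Sum = 54.9 + 18.7 + 48.3 + 50.3 + 30.3 + 27.3 = 229.8
Average = 229.8 / 6 = 38.3
Rounded: 38

38


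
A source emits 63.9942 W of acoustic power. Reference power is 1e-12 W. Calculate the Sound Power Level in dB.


Given values:
  W = 63.9942 W
  W_ref = 1e-12 W
Formula: SWL = 10 * log10(W / W_ref)
Compute ratio: W / W_ref = 63994200000000
Compute log10: log10(63994200000000) = 13.806141
Multiply: SWL = 10 * 13.806141 = 138.06

138.06 dB


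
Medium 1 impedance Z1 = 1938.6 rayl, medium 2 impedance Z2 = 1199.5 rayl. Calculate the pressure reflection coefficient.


Given values:
  Z1 = 1938.6 rayl, Z2 = 1199.5 rayl
Formula: R = (Z2 - Z1) / (Z2 + Z1)
Numerator: Z2 - Z1 = 1199.5 - 1938.6 = -739.1
Denominator: Z2 + Z1 = 1199.5 + 1938.6 = 3138.1
R = -739.1 / 3138.1 = -0.2355

-0.2355


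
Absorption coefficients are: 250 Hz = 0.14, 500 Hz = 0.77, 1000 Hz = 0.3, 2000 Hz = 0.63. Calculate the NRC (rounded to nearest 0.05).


Given values:
  a_250 = 0.14, a_500 = 0.77
  a_1000 = 0.3, a_2000 = 0.63
Formula: NRC = (a250 + a500 + a1000 + a2000) / 4
Sum = 0.14 + 0.77 + 0.3 + 0.63 = 1.84
NRC = 1.84 / 4 = 0.46
Rounded to nearest 0.05: 0.45

0.45


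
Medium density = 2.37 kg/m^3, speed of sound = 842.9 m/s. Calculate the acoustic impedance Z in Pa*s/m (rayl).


Given values:
  rho = 2.37 kg/m^3
  c = 842.9 m/s
Formula: Z = rho * c
Z = 2.37 * 842.9
Z = 1997.67

1997.67 rayl


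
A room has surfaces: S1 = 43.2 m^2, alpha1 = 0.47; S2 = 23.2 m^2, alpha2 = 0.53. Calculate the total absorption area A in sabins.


Given surfaces:
  Surface 1: 43.2 * 0.47 = 20.304
  Surface 2: 23.2 * 0.53 = 12.296
Formula: A = sum(Si * alpha_i)
A = 20.304 + 12.296
A = 32.6

32.6 sabins


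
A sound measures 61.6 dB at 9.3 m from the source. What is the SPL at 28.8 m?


Given values:
  SPL1 = 61.6 dB, r1 = 9.3 m, r2 = 28.8 m
Formula: SPL2 = SPL1 - 20 * log10(r2 / r1)
Compute ratio: r2 / r1 = 28.8 / 9.3 = 3.0968
Compute log10: log10(3.0968) = 0.490913
Compute drop: 20 * 0.490913 = 9.8183
SPL2 = 61.6 - 9.8183 = 51.78

51.78 dB


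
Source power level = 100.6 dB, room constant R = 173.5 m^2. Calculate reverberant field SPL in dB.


Given values:
  Lw = 100.6 dB, R = 173.5 m^2
Formula: SPL = Lw + 10 * log10(4 / R)
Compute 4 / R = 4 / 173.5 = 0.023055
Compute 10 * log10(0.023055) = -16.3723
SPL = 100.6 + (-16.3723) = 84.23

84.23 dB


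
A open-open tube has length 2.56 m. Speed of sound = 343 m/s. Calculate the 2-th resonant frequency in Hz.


Given values:
  Tube type: open-open, L = 2.56 m, c = 343 m/s, n = 2
Formula: f_n = n * c / (2 * L)
Compute 2 * L = 2 * 2.56 = 5.12
f = 2 * 343 / 5.12
f = 133.98

133.98 Hz


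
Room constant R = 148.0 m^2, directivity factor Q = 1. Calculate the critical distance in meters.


Given values:
  R = 148.0 m^2, Q = 1
Formula: d_c = 0.141 * sqrt(Q * R)
Compute Q * R = 1 * 148.0 = 148.0
Compute sqrt(148.0) = 12.1655
d_c = 0.141 * 12.1655 = 1.715

1.715 m


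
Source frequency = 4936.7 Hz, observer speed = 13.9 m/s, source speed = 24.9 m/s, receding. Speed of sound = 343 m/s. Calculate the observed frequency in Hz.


Given values:
  f_s = 4936.7 Hz, v_o = 13.9 m/s, v_s = 24.9 m/s
  Direction: receding
Formula: f_o = f_s * (c - v_o) / (c + v_s)
Numerator: c - v_o = 343 - 13.9 = 329.1
Denominator: c + v_s = 343 + 24.9 = 367.9
f_o = 4936.7 * 329.1 / 367.9 = 4416.06

4416.06 Hz


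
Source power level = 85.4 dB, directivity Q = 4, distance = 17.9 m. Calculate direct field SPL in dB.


Given values:
  Lw = 85.4 dB, Q = 4, r = 17.9 m
Formula: SPL = Lw + 10 * log10(Q / (4 * pi * r^2))
Compute 4 * pi * r^2 = 4 * pi * 17.9^2 = 4026.3908
Compute Q / denom = 4 / 4026.3908 = 0.00099345
Compute 10 * log10(0.00099345) = -30.0285
SPL = 85.4 + (-30.0285) = 55.37

55.37 dB


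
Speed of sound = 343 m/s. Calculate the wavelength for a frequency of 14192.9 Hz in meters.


Given values:
  c = 343 m/s, f = 14192.9 Hz
Formula: lambda = c / f
lambda = 343 / 14192.9
lambda = 0.0242

0.0242 m


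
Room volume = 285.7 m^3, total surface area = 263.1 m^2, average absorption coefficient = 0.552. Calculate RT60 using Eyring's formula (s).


Given values:
  V = 285.7 m^3, S = 263.1 m^2, alpha = 0.552
Formula: RT60 = 0.161 * V / (-S * ln(1 - alpha))
Compute ln(1 - 0.552) = ln(0.448) = -0.802962
Denominator: -263.1 * -0.802962 = 211.2593
Numerator: 0.161 * 285.7 = 45.9977
RT60 = 45.9977 / 211.2593 = 0.218

0.218 s


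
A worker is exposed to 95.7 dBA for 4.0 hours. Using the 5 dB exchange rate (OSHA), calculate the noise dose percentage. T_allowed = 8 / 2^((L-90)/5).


Given values:
  L = 95.7 dBA, T = 4.0 hours
Formula: T_allowed = 8 / 2^((L - 90) / 5)
Compute exponent: (95.7 - 90) / 5 = 1.14
Compute 2^(1.14) = 2.20381
T_allowed = 8 / 2.20381 = 3.630077 hours
Dose = (T / T_allowed) * 100
Dose = (4.0 / 3.630077) * 100 = 110.19

110.19 %


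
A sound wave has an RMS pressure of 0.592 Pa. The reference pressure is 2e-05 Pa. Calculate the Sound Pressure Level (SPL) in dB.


Given values:
  p = 0.592 Pa
  p_ref = 2e-05 Pa
Formula: SPL = 20 * log10(p / p_ref)
Compute ratio: p / p_ref = 0.592 / 2e-05 = 29600
Compute log10: log10(29600) = 4.471292
Multiply: SPL = 20 * 4.471292 = 89.43

89.43 dB


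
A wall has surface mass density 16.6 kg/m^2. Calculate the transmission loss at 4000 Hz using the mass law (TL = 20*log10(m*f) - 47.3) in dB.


Given values:
  m = 16.6 kg/m^2, f = 4000 Hz
Formula: TL = 20 * log10(m * f) - 47.3
Compute m * f = 16.6 * 4000 = 66400.0
Compute log10(66400.0) = 4.822168
Compute 20 * 4.822168 = 96.4434
TL = 96.4434 - 47.3 = 49.14

49.14 dB


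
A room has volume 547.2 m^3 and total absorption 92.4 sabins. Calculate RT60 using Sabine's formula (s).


Given values:
  V = 547.2 m^3
  A = 92.4 sabins
Formula: RT60 = 0.161 * V / A
Numerator: 0.161 * 547.2 = 88.0992
RT60 = 88.0992 / 92.4 = 0.953

0.953 s


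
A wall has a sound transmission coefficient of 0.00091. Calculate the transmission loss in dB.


Given values:
  tau = 0.00091
Formula: TL = 10 * log10(1 / tau)
Compute 1 / tau = 1 / 0.00091 = 1098.9011
Compute log10(1098.9011) = 3.040959
TL = 10 * 3.040959 = 30.41

30.41 dB


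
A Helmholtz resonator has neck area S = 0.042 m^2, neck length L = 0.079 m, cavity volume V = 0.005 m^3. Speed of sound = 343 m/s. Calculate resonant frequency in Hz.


Given values:
  S = 0.042 m^2, L = 0.079 m, V = 0.005 m^3, c = 343 m/s
Formula: f = (c / (2*pi)) * sqrt(S / (V * L))
Compute V * L = 0.005 * 0.079 = 0.000395
Compute S / (V * L) = 0.042 / 0.000395 = 106.3291
Compute sqrt(106.3291) = 10.3116
Compute c / (2*pi) = 343 / 6.283185 = 54.590148
f = 54.590148 * 10.3116 = 562.91

562.91 Hz


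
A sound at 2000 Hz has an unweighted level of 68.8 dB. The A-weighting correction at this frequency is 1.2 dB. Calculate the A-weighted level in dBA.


Given values:
  SPL = 68.8 dB
  A-weighting at 2000 Hz = 1.2 dB
Formula: L_A = SPL + A_weight
L_A = 68.8 + (1.2)
L_A = 70.0

70.0 dBA


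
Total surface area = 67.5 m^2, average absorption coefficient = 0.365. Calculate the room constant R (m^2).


Given values:
  S = 67.5 m^2, alpha = 0.365
Formula: R = S * alpha / (1 - alpha)
Numerator: 67.5 * 0.365 = 24.6375
Denominator: 1 - 0.365 = 0.635
R = 24.6375 / 0.635 = 38.8

38.8 m^2


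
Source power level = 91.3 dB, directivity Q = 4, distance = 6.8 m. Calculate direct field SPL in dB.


Given values:
  Lw = 91.3 dB, Q = 4, r = 6.8 m
Formula: SPL = Lw + 10 * log10(Q / (4 * pi * r^2))
Compute 4 * pi * r^2 = 4 * pi * 6.8^2 = 581.069
Compute Q / denom = 4 / 581.069 = 0.00688386
Compute 10 * log10(0.00688386) = -21.6217
SPL = 91.3 + (-21.6217) = 69.68

69.68 dB


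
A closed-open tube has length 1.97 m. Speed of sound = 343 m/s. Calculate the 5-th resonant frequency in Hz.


Given values:
  Tube type: closed-open, L = 1.97 m, c = 343 m/s, n = 5
Formula: f_n = (2n - 1) * c / (4 * L)
Compute 2n - 1 = 2*5 - 1 = 9
Compute 4 * L = 4 * 1.97 = 7.88
f = 9 * 343 / 7.88
f = 391.75

391.75 Hz


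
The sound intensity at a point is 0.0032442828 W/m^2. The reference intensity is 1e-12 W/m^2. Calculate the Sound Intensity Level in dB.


Given values:
  I = 0.0032442828 W/m^2
  I_ref = 1e-12 W/m^2
Formula: SIL = 10 * log10(I / I_ref)
Compute ratio: I / I_ref = 3244282800
Compute log10: log10(3244282800) = 9.511119
Multiply: SIL = 10 * 9.511119 = 95.11

95.11 dB


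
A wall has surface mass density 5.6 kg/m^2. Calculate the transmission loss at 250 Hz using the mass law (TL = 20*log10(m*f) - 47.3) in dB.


Given values:
  m = 5.6 kg/m^2, f = 250 Hz
Formula: TL = 20 * log10(m * f) - 47.3
Compute m * f = 5.6 * 250 = 1400.0
Compute log10(1400.0) = 3.146128
Compute 20 * 3.146128 = 62.9226
TL = 62.9226 - 47.3 = 15.62

15.62 dB


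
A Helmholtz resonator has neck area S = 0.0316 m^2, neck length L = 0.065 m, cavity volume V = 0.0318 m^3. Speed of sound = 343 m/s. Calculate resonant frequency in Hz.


Given values:
  S = 0.0316 m^2, L = 0.065 m, V = 0.0318 m^3, c = 343 m/s
Formula: f = (c / (2*pi)) * sqrt(S / (V * L))
Compute V * L = 0.0318 * 0.065 = 0.002067
Compute S / (V * L) = 0.0316 / 0.002067 = 15.2879
Compute sqrt(15.2879) = 3.909974
Compute c / (2*pi) = 343 / 6.283185 = 54.590148
f = 54.590148 * 3.909974 = 213.45

213.45 Hz


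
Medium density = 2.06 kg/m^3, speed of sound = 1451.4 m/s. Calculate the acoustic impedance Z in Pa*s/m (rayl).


Given values:
  rho = 2.06 kg/m^3
  c = 1451.4 m/s
Formula: Z = rho * c
Z = 2.06 * 1451.4
Z = 2989.88

2989.88 rayl


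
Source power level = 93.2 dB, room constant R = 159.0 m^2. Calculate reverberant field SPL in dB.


Given values:
  Lw = 93.2 dB, R = 159.0 m^2
Formula: SPL = Lw + 10 * log10(4 / R)
Compute 4 / R = 4 / 159.0 = 0.025157
Compute 10 * log10(0.025157) = -15.9934
SPL = 93.2 + (-15.9934) = 77.21

77.21 dB


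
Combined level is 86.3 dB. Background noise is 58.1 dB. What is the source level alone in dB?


Given values:
  L_total = 86.3 dB, L_bg = 58.1 dB
Formula: L_source = 10 * log10(10^(L_total/10) - 10^(L_bg/10))
Convert to linear:
  10^(86.3/10) = 426579518.8016
  10^(58.1/10) = 645654.229
Difference: 426579518.8016 - 645654.229 = 425933864.5726
L_source = 10 * log10(425933864.5726) = 86.29

86.29 dB


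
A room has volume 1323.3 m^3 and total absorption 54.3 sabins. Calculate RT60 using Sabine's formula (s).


Given values:
  V = 1323.3 m^3
  A = 54.3 sabins
Formula: RT60 = 0.161 * V / A
Numerator: 0.161 * 1323.3 = 213.0513
RT60 = 213.0513 / 54.3 = 3.924

3.924 s


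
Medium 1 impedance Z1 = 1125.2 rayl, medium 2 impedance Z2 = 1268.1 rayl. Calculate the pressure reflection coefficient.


Given values:
  Z1 = 1125.2 rayl, Z2 = 1268.1 rayl
Formula: R = (Z2 - Z1) / (Z2 + Z1)
Numerator: Z2 - Z1 = 1268.1 - 1125.2 = 142.9
Denominator: Z2 + Z1 = 1268.1 + 1125.2 = 2393.3
R = 142.9 / 2393.3 = 0.0597

0.0597


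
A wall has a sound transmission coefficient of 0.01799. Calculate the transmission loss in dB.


Given values:
  tau = 0.01799
Formula: TL = 10 * log10(1 / tau)
Compute 1 / tau = 1 / 0.01799 = 55.5864
Compute log10(55.5864) = 1.744969
TL = 10 * 1.744969 = 17.45

17.45 dB


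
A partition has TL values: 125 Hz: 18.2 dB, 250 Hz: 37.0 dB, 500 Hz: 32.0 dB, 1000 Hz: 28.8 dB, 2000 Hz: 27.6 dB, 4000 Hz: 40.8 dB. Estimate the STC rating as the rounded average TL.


Given TL values at each frequency:
  125 Hz: 18.2 dB
  250 Hz: 37.0 dB
  500 Hz: 32.0 dB
  1000 Hz: 28.8 dB
  2000 Hz: 27.6 dB
  4000 Hz: 40.8 dB
Formula: STC ~ round(average of TL values)
Sum = 18.2 + 37.0 + 32.0 + 28.8 + 27.6 + 40.8 = 184.4
Average = 184.4 / 6 = 30.73
Rounded: 31

31


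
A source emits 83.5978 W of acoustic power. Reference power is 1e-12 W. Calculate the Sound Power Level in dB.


Given values:
  W = 83.5978 W
  W_ref = 1e-12 W
Formula: SWL = 10 * log10(W / W_ref)
Compute ratio: W / W_ref = 83597800000000
Compute log10: log10(83597800000000) = 13.922195
Multiply: SWL = 10 * 13.922195 = 139.22

139.22 dB


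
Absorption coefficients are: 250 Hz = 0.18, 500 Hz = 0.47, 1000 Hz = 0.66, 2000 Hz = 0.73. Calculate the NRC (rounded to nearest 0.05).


Given values:
  a_250 = 0.18, a_500 = 0.47
  a_1000 = 0.66, a_2000 = 0.73
Formula: NRC = (a250 + a500 + a1000 + a2000) / 4
Sum = 0.18 + 0.47 + 0.66 + 0.73 = 2.04
NRC = 2.04 / 4 = 0.51
Rounded to nearest 0.05: 0.5

0.5


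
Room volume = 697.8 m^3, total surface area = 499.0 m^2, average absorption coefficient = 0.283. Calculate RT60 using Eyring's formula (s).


Given values:
  V = 697.8 m^3, S = 499.0 m^2, alpha = 0.283
Formula: RT60 = 0.161 * V / (-S * ln(1 - alpha))
Compute ln(1 - 0.283) = ln(0.717) = -0.332679
Denominator: -499.0 * -0.332679 = 166.0068
Numerator: 0.161 * 697.8 = 112.3458
RT60 = 112.3458 / 166.0068 = 0.677

0.677 s


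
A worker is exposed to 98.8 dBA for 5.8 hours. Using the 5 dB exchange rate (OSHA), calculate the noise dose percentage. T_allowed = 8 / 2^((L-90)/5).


Given values:
  L = 98.8 dBA, T = 5.8 hours
Formula: T_allowed = 8 / 2^((L - 90) / 5)
Compute exponent: (98.8 - 90) / 5 = 1.76
Compute 2^(1.76) = 3.386981
T_allowed = 8 / 3.386981 = 2.361985 hours
Dose = (T / T_allowed) * 100
Dose = (5.8 / 2.361985) * 100 = 245.56

245.56 %


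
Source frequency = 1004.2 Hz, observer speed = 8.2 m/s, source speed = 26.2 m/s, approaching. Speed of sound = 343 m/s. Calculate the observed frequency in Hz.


Given values:
  f_s = 1004.2 Hz, v_o = 8.2 m/s, v_s = 26.2 m/s
  Direction: approaching
Formula: f_o = f_s * (c + v_o) / (c - v_s)
Numerator: c + v_o = 343 + 8.2 = 351.2
Denominator: c - v_s = 343 - 26.2 = 316.8
f_o = 1004.2 * 351.2 / 316.8 = 1113.24

1113.24 Hz


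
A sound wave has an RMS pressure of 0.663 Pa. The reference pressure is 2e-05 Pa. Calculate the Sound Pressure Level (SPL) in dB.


Given values:
  p = 0.663 Pa
  p_ref = 2e-05 Pa
Formula: SPL = 20 * log10(p / p_ref)
Compute ratio: p / p_ref = 0.663 / 2e-05 = 33150
Compute log10: log10(33150) = 4.520484
Multiply: SPL = 20 * 4.520484 = 90.41

90.41 dB


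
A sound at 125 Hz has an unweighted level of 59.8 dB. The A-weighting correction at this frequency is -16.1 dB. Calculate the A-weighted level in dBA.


Given values:
  SPL = 59.8 dB
  A-weighting at 125 Hz = -16.1 dB
Formula: L_A = SPL + A_weight
L_A = 59.8 + (-16.1)
L_A = 43.7

43.7 dBA


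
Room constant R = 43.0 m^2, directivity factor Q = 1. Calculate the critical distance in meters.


Given values:
  R = 43.0 m^2, Q = 1
Formula: d_c = 0.141 * sqrt(Q * R)
Compute Q * R = 1 * 43.0 = 43.0
Compute sqrt(43.0) = 6.5574
d_c = 0.141 * 6.5574 = 0.925

0.925 m


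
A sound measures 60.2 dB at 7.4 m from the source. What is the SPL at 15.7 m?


Given values:
  SPL1 = 60.2 dB, r1 = 7.4 m, r2 = 15.7 m
Formula: SPL2 = SPL1 - 20 * log10(r2 / r1)
Compute ratio: r2 / r1 = 15.7 / 7.4 = 2.1216
Compute log10: log10(2.1216) = 0.326664
Compute drop: 20 * 0.326664 = 6.5333
SPL2 = 60.2 - 6.5333 = 53.67

53.67 dB


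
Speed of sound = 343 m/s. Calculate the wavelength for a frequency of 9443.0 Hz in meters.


Given values:
  c = 343 m/s, f = 9443.0 Hz
Formula: lambda = c / f
lambda = 343 / 9443.0
lambda = 0.0363

0.0363 m


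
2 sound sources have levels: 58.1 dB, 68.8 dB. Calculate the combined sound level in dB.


Formula: L_total = 10 * log10( sum(10^(Li/10)) )
  Source 1: 10^(58.1/10) = 645654.229
  Source 2: 10^(68.8/10) = 7585775.7503
Sum of linear values = 8231429.9793
L_total = 10 * log10(8231429.9793) = 69.15

69.15 dB


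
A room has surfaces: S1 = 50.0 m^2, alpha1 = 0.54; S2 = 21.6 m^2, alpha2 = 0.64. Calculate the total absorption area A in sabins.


Given surfaces:
  Surface 1: 50.0 * 0.54 = 27.0
  Surface 2: 21.6 * 0.64 = 13.824
Formula: A = sum(Si * alpha_i)
A = 27.0 + 13.824
A = 40.82

40.82 sabins


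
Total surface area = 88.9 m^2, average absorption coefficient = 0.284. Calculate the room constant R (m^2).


Given values:
  S = 88.9 m^2, alpha = 0.284
Formula: R = S * alpha / (1 - alpha)
Numerator: 88.9 * 0.284 = 25.2476
Denominator: 1 - 0.284 = 0.716
R = 25.2476 / 0.716 = 35.26

35.26 m^2


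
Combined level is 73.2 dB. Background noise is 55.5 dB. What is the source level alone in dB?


Given values:
  L_total = 73.2 dB, L_bg = 55.5 dB
Formula: L_source = 10 * log10(10^(L_total/10) - 10^(L_bg/10))
Convert to linear:
  10^(73.2/10) = 20892961.3085
  10^(55.5/10) = 354813.3892
Difference: 20892961.3085 - 354813.3892 = 20538147.9193
L_source = 10 * log10(20538147.9193) = 73.13

73.13 dB


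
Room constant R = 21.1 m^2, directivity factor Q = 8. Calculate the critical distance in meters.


Given values:
  R = 21.1 m^2, Q = 8
Formula: d_c = 0.141 * sqrt(Q * R)
Compute Q * R = 8 * 21.1 = 168.8
Compute sqrt(168.8) = 12.9923
d_c = 0.141 * 12.9923 = 1.832

1.832 m


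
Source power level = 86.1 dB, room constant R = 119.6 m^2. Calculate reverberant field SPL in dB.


Given values:
  Lw = 86.1 dB, R = 119.6 m^2
Formula: SPL = Lw + 10 * log10(4 / R)
Compute 4 / R = 4 / 119.6 = 0.033445
Compute 10 * log10(0.033445) = -14.7567
SPL = 86.1 + (-14.7567) = 71.34

71.34 dB


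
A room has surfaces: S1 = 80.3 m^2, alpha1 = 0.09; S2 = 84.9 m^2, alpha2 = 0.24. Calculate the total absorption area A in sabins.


Given surfaces:
  Surface 1: 80.3 * 0.09 = 7.227
  Surface 2: 84.9 * 0.24 = 20.376
Formula: A = sum(Si * alpha_i)
A = 7.227 + 20.376
A = 27.6

27.6 sabins


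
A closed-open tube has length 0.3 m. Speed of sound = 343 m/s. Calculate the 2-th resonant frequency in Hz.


Given values:
  Tube type: closed-open, L = 0.3 m, c = 343 m/s, n = 2
Formula: f_n = (2n - 1) * c / (4 * L)
Compute 2n - 1 = 2*2 - 1 = 3
Compute 4 * L = 4 * 0.3 = 1.2
f = 3 * 343 / 1.2
f = 857.5

857.5 Hz


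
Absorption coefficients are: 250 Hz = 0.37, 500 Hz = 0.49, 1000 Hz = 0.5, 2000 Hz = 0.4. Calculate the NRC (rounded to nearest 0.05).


Given values:
  a_250 = 0.37, a_500 = 0.49
  a_1000 = 0.5, a_2000 = 0.4
Formula: NRC = (a250 + a500 + a1000 + a2000) / 4
Sum = 0.37 + 0.49 + 0.5 + 0.4 = 1.76
NRC = 1.76 / 4 = 0.44
Rounded to nearest 0.05: 0.45

0.45


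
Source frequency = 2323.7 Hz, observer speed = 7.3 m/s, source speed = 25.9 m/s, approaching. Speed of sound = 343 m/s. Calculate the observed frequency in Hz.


Given values:
  f_s = 2323.7 Hz, v_o = 7.3 m/s, v_s = 25.9 m/s
  Direction: approaching
Formula: f_o = f_s * (c + v_o) / (c - v_s)
Numerator: c + v_o = 343 + 7.3 = 350.3
Denominator: c - v_s = 343 - 25.9 = 317.1
f_o = 2323.7 * 350.3 / 317.1 = 2566.99

2566.99 Hz


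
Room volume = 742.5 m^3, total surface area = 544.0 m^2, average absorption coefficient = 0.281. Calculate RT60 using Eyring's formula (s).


Given values:
  V = 742.5 m^3, S = 544.0 m^2, alpha = 0.281
Formula: RT60 = 0.161 * V / (-S * ln(1 - alpha))
Compute ln(1 - 0.281) = ln(0.719) = -0.329894
Denominator: -544.0 * -0.329894 = 179.4623
Numerator: 0.161 * 742.5 = 119.5425
RT60 = 119.5425 / 179.4623 = 0.666

0.666 s


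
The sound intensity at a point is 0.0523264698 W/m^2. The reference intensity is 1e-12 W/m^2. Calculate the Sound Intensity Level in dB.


Given values:
  I = 0.0523264698 W/m^2
  I_ref = 1e-12 W/m^2
Formula: SIL = 10 * log10(I / I_ref)
Compute ratio: I / I_ref = 52326469800
Compute log10: log10(52326469800) = 10.718721
Multiply: SIL = 10 * 10.718721 = 107.19

107.19 dB


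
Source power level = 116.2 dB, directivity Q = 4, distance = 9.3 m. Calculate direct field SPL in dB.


Given values:
  Lw = 116.2 dB, Q = 4, r = 9.3 m
Formula: SPL = Lw + 10 * log10(Q / (4 * pi * r^2))
Compute 4 * pi * r^2 = 4 * pi * 9.3^2 = 1086.8654
Compute Q / denom = 4 / 1086.8654 = 0.00368031
Compute 10 * log10(0.00368031) = -24.3412
SPL = 116.2 + (-24.3412) = 91.86

91.86 dB


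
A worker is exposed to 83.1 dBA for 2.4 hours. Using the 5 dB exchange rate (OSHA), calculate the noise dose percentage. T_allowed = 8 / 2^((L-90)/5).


Given values:
  L = 83.1 dBA, T = 2.4 hours
Formula: T_allowed = 8 / 2^((L - 90) / 5)
Compute exponent: (83.1 - 90) / 5 = -1.38
Compute 2^(-1.38) = 0.384219
T_allowed = 8 / 0.384219 = 20.821459 hours
Dose = (T / T_allowed) * 100
Dose = (2.4 / 20.821459) * 100 = 11.53

11.53 %


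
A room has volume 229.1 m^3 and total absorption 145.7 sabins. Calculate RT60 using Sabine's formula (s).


Given values:
  V = 229.1 m^3
  A = 145.7 sabins
Formula: RT60 = 0.161 * V / A
Numerator: 0.161 * 229.1 = 36.8851
RT60 = 36.8851 / 145.7 = 0.253

0.253 s


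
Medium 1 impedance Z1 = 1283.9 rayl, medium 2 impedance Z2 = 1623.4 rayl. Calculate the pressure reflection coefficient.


Given values:
  Z1 = 1283.9 rayl, Z2 = 1623.4 rayl
Formula: R = (Z2 - Z1) / (Z2 + Z1)
Numerator: Z2 - Z1 = 1623.4 - 1283.9 = 339.5
Denominator: Z2 + Z1 = 1623.4 + 1283.9 = 2907.3
R = 339.5 / 2907.3 = 0.1168

0.1168


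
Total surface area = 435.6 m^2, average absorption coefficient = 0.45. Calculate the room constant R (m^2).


Given values:
  S = 435.6 m^2, alpha = 0.45
Formula: R = S * alpha / (1 - alpha)
Numerator: 435.6 * 0.45 = 196.02
Denominator: 1 - 0.45 = 0.55
R = 196.02 / 0.55 = 356.4

356.4 m^2


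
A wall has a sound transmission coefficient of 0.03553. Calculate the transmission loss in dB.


Given values:
  tau = 0.03553
Formula: TL = 10 * log10(1 / tau)
Compute 1 / tau = 1 / 0.03553 = 28.1452
Compute log10(28.1452) = 1.449404
TL = 10 * 1.449404 = 14.49

14.49 dB


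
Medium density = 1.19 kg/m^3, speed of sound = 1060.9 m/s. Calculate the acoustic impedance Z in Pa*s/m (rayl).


Given values:
  rho = 1.19 kg/m^3
  c = 1060.9 m/s
Formula: Z = rho * c
Z = 1.19 * 1060.9
Z = 1262.47

1262.47 rayl


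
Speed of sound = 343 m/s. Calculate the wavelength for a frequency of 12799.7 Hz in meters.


Given values:
  c = 343 m/s, f = 12799.7 Hz
Formula: lambda = c / f
lambda = 343 / 12799.7
lambda = 0.0268

0.0268 m


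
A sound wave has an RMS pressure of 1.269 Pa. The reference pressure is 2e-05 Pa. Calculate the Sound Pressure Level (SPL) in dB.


Given values:
  p = 1.269 Pa
  p_ref = 2e-05 Pa
Formula: SPL = 20 * log10(p / p_ref)
Compute ratio: p / p_ref = 1.269 / 2e-05 = 63450
Compute log10: log10(63450) = 4.802432
Multiply: SPL = 20 * 4.802432 = 96.05

96.05 dB


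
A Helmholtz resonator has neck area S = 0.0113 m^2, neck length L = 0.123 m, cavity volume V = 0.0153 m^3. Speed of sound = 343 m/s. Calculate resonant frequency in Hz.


Given values:
  S = 0.0113 m^2, L = 0.123 m, V = 0.0153 m^3, c = 343 m/s
Formula: f = (c / (2*pi)) * sqrt(S / (V * L))
Compute V * L = 0.0153 * 0.123 = 0.0018819
Compute S / (V * L) = 0.0113 / 0.0018819 = 6.0046
Compute sqrt(6.0046) = 2.450429
Compute c / (2*pi) = 343 / 6.283185 = 54.590148
f = 54.590148 * 2.450429 = 133.77

133.77 Hz


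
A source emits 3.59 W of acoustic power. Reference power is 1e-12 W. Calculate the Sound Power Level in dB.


Given values:
  W = 3.59 W
  W_ref = 1e-12 W
Formula: SWL = 10 * log10(W / W_ref)
Compute ratio: W / W_ref = 3590000000000
Compute log10: log10(3590000000000) = 12.555094
Multiply: SWL = 10 * 12.555094 = 125.55

125.55 dB


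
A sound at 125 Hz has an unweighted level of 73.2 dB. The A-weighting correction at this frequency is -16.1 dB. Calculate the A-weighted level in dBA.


Given values:
  SPL = 73.2 dB
  A-weighting at 125 Hz = -16.1 dB
Formula: L_A = SPL + A_weight
L_A = 73.2 + (-16.1)
L_A = 57.1

57.1 dBA


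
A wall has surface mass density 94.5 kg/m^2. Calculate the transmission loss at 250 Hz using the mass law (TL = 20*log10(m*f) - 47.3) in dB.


Given values:
  m = 94.5 kg/m^2, f = 250 Hz
Formula: TL = 20 * log10(m * f) - 47.3
Compute m * f = 94.5 * 250 = 23625.0
Compute log10(23625.0) = 4.373372
Compute 20 * 4.373372 = 87.4674
TL = 87.4674 - 47.3 = 40.17

40.17 dB


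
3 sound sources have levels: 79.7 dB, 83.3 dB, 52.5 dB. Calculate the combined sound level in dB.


Formula: L_total = 10 * log10( sum(10^(Li/10)) )
  Source 1: 10^(79.7/10) = 93325430.0797
  Source 2: 10^(83.3/10) = 213796208.9502
  Source 3: 10^(52.5/10) = 177827.941
Sum of linear values = 307299466.9709
L_total = 10 * log10(307299466.9709) = 84.88

84.88 dB


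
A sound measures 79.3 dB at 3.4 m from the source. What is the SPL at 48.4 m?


Given values:
  SPL1 = 79.3 dB, r1 = 3.4 m, r2 = 48.4 m
Formula: SPL2 = SPL1 - 20 * log10(r2 / r1)
Compute ratio: r2 / r1 = 48.4 / 3.4 = 14.2353
Compute log10: log10(14.2353) = 1.153367
Compute drop: 20 * 1.153367 = 23.0673
SPL2 = 79.3 - 23.0673 = 56.23

56.23 dB


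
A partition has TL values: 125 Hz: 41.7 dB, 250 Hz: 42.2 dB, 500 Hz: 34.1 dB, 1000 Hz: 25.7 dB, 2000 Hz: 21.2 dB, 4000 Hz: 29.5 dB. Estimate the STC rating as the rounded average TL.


Given TL values at each frequency:
  125 Hz: 41.7 dB
  250 Hz: 42.2 dB
  500 Hz: 34.1 dB
  1000 Hz: 25.7 dB
  2000 Hz: 21.2 dB
  4000 Hz: 29.5 dB
Formula: STC ~ round(average of TL values)
Sum = 41.7 + 42.2 + 34.1 + 25.7 + 21.2 + 29.5 = 194.4
Average = 194.4 / 6 = 32.4
Rounded: 32

32


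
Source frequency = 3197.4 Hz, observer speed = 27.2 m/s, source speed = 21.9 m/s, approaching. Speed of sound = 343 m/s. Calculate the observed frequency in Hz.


Given values:
  f_s = 3197.4 Hz, v_o = 27.2 m/s, v_s = 21.9 m/s
  Direction: approaching
Formula: f_o = f_s * (c + v_o) / (c - v_s)
Numerator: c + v_o = 343 + 27.2 = 370.2
Denominator: c - v_s = 343 - 21.9 = 321.1
f_o = 3197.4 * 370.2 / 321.1 = 3686.32

3686.32 Hz


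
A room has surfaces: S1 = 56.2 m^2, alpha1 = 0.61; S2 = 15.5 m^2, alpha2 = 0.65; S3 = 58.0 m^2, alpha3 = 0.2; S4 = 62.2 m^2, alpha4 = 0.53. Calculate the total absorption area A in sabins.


Given surfaces:
  Surface 1: 56.2 * 0.61 = 34.282
  Surface 2: 15.5 * 0.65 = 10.075
  Surface 3: 58.0 * 0.2 = 11.6
  Surface 4: 62.2 * 0.53 = 32.966
Formula: A = sum(Si * alpha_i)
A = 34.282 + 10.075 + 11.6 + 32.966
A = 88.92

88.92 sabins


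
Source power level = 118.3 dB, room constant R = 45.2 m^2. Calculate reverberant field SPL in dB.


Given values:
  Lw = 118.3 dB, R = 45.2 m^2
Formula: SPL = Lw + 10 * log10(4 / R)
Compute 4 / R = 4 / 45.2 = 0.088496
Compute 10 * log10(0.088496) = -10.5308
SPL = 118.3 + (-10.5308) = 107.77

107.77 dB


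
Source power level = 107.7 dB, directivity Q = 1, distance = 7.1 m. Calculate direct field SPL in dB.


Given values:
  Lw = 107.7 dB, Q = 1, r = 7.1 m
Formula: SPL = Lw + 10 * log10(Q / (4 * pi * r^2))
Compute 4 * pi * r^2 = 4 * pi * 7.1^2 = 633.4707
Compute Q / denom = 1 / 633.4707 = 0.0015786
Compute 10 * log10(0.0015786) = -28.0173
SPL = 107.7 + (-28.0173) = 79.68

79.68 dB


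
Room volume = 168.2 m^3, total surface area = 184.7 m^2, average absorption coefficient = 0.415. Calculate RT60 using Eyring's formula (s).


Given values:
  V = 168.2 m^3, S = 184.7 m^2, alpha = 0.415
Formula: RT60 = 0.161 * V / (-S * ln(1 - alpha))
Compute ln(1 - 0.415) = ln(0.585) = -0.536143
Denominator: -184.7 * -0.536143 = 99.0256
Numerator: 0.161 * 168.2 = 27.0802
RT60 = 27.0802 / 99.0256 = 0.273

0.273 s


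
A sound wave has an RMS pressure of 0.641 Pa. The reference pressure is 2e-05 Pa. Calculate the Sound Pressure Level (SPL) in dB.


Given values:
  p = 0.641 Pa
  p_ref = 2e-05 Pa
Formula: SPL = 20 * log10(p / p_ref)
Compute ratio: p / p_ref = 0.641 / 2e-05 = 32050
Compute log10: log10(32050) = 4.505828
Multiply: SPL = 20 * 4.505828 = 90.12

90.12 dB


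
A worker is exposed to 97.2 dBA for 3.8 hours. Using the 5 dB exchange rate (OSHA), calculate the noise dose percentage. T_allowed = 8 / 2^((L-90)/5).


Given values:
  L = 97.2 dBA, T = 3.8 hours
Formula: T_allowed = 8 / 2^((L - 90) / 5)
Compute exponent: (97.2 - 90) / 5 = 1.44
Compute 2^(1.44) = 2.713209
T_allowed = 8 / 2.713209 = 2.948538 hours
Dose = (T / T_allowed) * 100
Dose = (3.8 / 2.948538) * 100 = 128.88

128.88 %


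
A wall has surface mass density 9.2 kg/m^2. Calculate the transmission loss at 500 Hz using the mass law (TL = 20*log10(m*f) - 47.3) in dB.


Given values:
  m = 9.2 kg/m^2, f = 500 Hz
Formula: TL = 20 * log10(m * f) - 47.3
Compute m * f = 9.2 * 500 = 4600.0
Compute log10(4600.0) = 3.662758
Compute 20 * 3.662758 = 73.2552
TL = 73.2552 - 47.3 = 25.96

25.96 dB


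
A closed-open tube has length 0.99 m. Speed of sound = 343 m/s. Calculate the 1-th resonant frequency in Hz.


Given values:
  Tube type: closed-open, L = 0.99 m, c = 343 m/s, n = 1
Formula: f_n = (2n - 1) * c / (4 * L)
Compute 2n - 1 = 2*1 - 1 = 1
Compute 4 * L = 4 * 0.99 = 3.96
f = 1 * 343 / 3.96
f = 86.62

86.62 Hz


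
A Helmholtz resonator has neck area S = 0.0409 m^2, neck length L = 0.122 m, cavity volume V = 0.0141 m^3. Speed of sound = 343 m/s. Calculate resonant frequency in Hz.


Given values:
  S = 0.0409 m^2, L = 0.122 m, V = 0.0141 m^3, c = 343 m/s
Formula: f = (c / (2*pi)) * sqrt(S / (V * L))
Compute V * L = 0.0141 * 0.122 = 0.0017202
Compute S / (V * L) = 0.0409 / 0.0017202 = 23.7763
Compute sqrt(23.7763) = 4.876095
Compute c / (2*pi) = 343 / 6.283185 = 54.590148
f = 54.590148 * 4.876095 = 266.19

266.19 Hz


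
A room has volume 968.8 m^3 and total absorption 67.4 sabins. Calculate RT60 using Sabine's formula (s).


Given values:
  V = 968.8 m^3
  A = 67.4 sabins
Formula: RT60 = 0.161 * V / A
Numerator: 0.161 * 968.8 = 155.9768
RT60 = 155.9768 / 67.4 = 2.314

2.314 s


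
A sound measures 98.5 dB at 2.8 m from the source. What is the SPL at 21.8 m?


Given values:
  SPL1 = 98.5 dB, r1 = 2.8 m, r2 = 21.8 m
Formula: SPL2 = SPL1 - 20 * log10(r2 / r1)
Compute ratio: r2 / r1 = 21.8 / 2.8 = 7.7857
Compute log10: log10(7.7857) = 0.891298
Compute drop: 20 * 0.891298 = 17.826
SPL2 = 98.5 - 17.826 = 80.67

80.67 dB


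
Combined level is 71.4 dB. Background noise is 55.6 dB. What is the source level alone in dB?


Given values:
  L_total = 71.4 dB, L_bg = 55.6 dB
Formula: L_source = 10 * log10(10^(L_total/10) - 10^(L_bg/10))
Convert to linear:
  10^(71.4/10) = 13803842.646
  10^(55.6/10) = 363078.0548
Difference: 13803842.646 - 363078.0548 = 13440764.5912
L_source = 10 * log10(13440764.5912) = 71.28

71.28 dB


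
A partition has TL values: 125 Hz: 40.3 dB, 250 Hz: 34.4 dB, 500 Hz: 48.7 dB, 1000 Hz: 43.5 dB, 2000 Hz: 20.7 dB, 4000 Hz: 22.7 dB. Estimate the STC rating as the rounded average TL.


Given TL values at each frequency:
  125 Hz: 40.3 dB
  250 Hz: 34.4 dB
  500 Hz: 48.7 dB
  1000 Hz: 43.5 dB
  2000 Hz: 20.7 dB
  4000 Hz: 22.7 dB
Formula: STC ~ round(average of TL values)
Sum = 40.3 + 34.4 + 48.7 + 43.5 + 20.7 + 22.7 = 210.3
Average = 210.3 / 6 = 35.05
Rounded: 35

35


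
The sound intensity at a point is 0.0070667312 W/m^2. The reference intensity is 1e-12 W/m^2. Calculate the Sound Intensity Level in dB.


Given values:
  I = 0.0070667312 W/m^2
  I_ref = 1e-12 W/m^2
Formula: SIL = 10 * log10(I / I_ref)
Compute ratio: I / I_ref = 7066731200
Compute log10: log10(7066731200) = 9.849219
Multiply: SIL = 10 * 9.849219 = 98.49

98.49 dB


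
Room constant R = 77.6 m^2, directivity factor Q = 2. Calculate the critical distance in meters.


Given values:
  R = 77.6 m^2, Q = 2
Formula: d_c = 0.141 * sqrt(Q * R)
Compute Q * R = 2 * 77.6 = 155.2
Compute sqrt(155.2) = 12.4579
d_c = 0.141 * 12.4579 = 1.757

1.757 m


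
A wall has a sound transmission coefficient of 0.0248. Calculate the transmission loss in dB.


Given values:
  tau = 0.0248
Formula: TL = 10 * log10(1 / tau)
Compute 1 / tau = 1 / 0.0248 = 40.3226
Compute log10(40.3226) = 1.605549
TL = 10 * 1.605549 = 16.06

16.06 dB


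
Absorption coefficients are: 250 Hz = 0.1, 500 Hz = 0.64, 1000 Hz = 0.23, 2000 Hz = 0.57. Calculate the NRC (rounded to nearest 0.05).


Given values:
  a_250 = 0.1, a_500 = 0.64
  a_1000 = 0.23, a_2000 = 0.57
Formula: NRC = (a250 + a500 + a1000 + a2000) / 4
Sum = 0.1 + 0.64 + 0.23 + 0.57 = 1.54
NRC = 1.54 / 4 = 0.385
Rounded to nearest 0.05: 0.4

0.4


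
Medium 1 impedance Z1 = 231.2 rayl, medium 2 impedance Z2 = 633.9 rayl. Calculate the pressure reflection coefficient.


Given values:
  Z1 = 231.2 rayl, Z2 = 633.9 rayl
Formula: R = (Z2 - Z1) / (Z2 + Z1)
Numerator: Z2 - Z1 = 633.9 - 231.2 = 402.7
Denominator: Z2 + Z1 = 633.9 + 231.2 = 865.1
R = 402.7 / 865.1 = 0.4655

0.4655


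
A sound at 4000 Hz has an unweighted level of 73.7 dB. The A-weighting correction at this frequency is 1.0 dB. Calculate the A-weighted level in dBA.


Given values:
  SPL = 73.7 dB
  A-weighting at 4000 Hz = 1.0 dB
Formula: L_A = SPL + A_weight
L_A = 73.7 + (1.0)
L_A = 74.7

74.7 dBA


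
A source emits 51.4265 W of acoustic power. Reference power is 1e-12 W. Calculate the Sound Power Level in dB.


Given values:
  W = 51.4265 W
  W_ref = 1e-12 W
Formula: SWL = 10 * log10(W / W_ref)
Compute ratio: W / W_ref = 51426500000000
Compute log10: log10(51426500000000) = 13.711187
Multiply: SWL = 10 * 13.711187 = 137.11

137.11 dB


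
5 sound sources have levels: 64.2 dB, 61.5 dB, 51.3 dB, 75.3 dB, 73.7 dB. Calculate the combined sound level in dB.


Formula: L_total = 10 * log10( sum(10^(Li/10)) )
  Source 1: 10^(64.2/10) = 2630267.9919
  Source 2: 10^(61.5/10) = 1412537.5446
  Source 3: 10^(51.3/10) = 134896.2883
  Source 4: 10^(75.3/10) = 33884415.6139
  Source 5: 10^(73.7/10) = 23442288.1532
Sum of linear values = 61504405.5919
L_total = 10 * log10(61504405.5919) = 77.89

77.89 dB


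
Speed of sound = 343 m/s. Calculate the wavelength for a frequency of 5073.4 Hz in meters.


Given values:
  c = 343 m/s, f = 5073.4 Hz
Formula: lambda = c / f
lambda = 343 / 5073.4
lambda = 0.0676

0.0676 m


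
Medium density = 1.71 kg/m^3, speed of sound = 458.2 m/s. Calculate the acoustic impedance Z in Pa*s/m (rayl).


Given values:
  rho = 1.71 kg/m^3
  c = 458.2 m/s
Formula: Z = rho * c
Z = 1.71 * 458.2
Z = 783.52

783.52 rayl


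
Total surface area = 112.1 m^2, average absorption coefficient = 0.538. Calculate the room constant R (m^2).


Given values:
  S = 112.1 m^2, alpha = 0.538
Formula: R = S * alpha / (1 - alpha)
Numerator: 112.1 * 0.538 = 60.3098
Denominator: 1 - 0.538 = 0.462
R = 60.3098 / 0.462 = 130.54

130.54 m^2


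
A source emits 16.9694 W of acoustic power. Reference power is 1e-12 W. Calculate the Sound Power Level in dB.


Given values:
  W = 16.9694 W
  W_ref = 1e-12 W
Formula: SWL = 10 * log10(W / W_ref)
Compute ratio: W / W_ref = 16969400000000
Compute log10: log10(16969400000000) = 13.229666
Multiply: SWL = 10 * 13.229666 = 132.3

132.3 dB


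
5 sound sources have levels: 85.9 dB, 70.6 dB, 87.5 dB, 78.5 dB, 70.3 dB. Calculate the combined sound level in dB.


Formula: L_total = 10 * log10( sum(10^(Li/10)) )
  Source 1: 10^(85.9/10) = 389045144.9943
  Source 2: 10^(70.6/10) = 11481536.215
  Source 3: 10^(87.5/10) = 562341325.1903
  Source 4: 10^(78.5/10) = 70794578.4384
  Source 5: 10^(70.3/10) = 10715193.0524
Sum of linear values = 1044377777.8904
L_total = 10 * log10(1044377777.8904) = 90.19

90.19 dB


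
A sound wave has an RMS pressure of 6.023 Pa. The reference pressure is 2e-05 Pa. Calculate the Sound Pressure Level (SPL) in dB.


Given values:
  p = 6.023 Pa
  p_ref = 2e-05 Pa
Formula: SPL = 20 * log10(p / p_ref)
Compute ratio: p / p_ref = 6.023 / 2e-05 = 301150
Compute log10: log10(301150) = 5.478783
Multiply: SPL = 20 * 5.478783 = 109.58

109.58 dB


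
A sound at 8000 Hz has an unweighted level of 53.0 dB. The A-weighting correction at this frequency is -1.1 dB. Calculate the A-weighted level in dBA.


Given values:
  SPL = 53.0 dB
  A-weighting at 8000 Hz = -1.1 dB
Formula: L_A = SPL + A_weight
L_A = 53.0 + (-1.1)
L_A = 51.9

51.9 dBA


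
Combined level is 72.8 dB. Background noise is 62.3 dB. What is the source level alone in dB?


Given values:
  L_total = 72.8 dB, L_bg = 62.3 dB
Formula: L_source = 10 * log10(10^(L_total/10) - 10^(L_bg/10))
Convert to linear:
  10^(72.8/10) = 19054607.1796
  10^(62.3/10) = 1698243.6525
Difference: 19054607.1796 - 1698243.6525 = 17356363.5271
L_source = 10 * log10(17356363.5271) = 72.39

72.39 dB


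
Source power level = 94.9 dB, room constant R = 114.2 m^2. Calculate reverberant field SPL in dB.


Given values:
  Lw = 94.9 dB, R = 114.2 m^2
Formula: SPL = Lw + 10 * log10(4 / R)
Compute 4 / R = 4 / 114.2 = 0.035026
Compute 10 * log10(0.035026) = -14.5561
SPL = 94.9 + (-14.5561) = 80.34

80.34 dB


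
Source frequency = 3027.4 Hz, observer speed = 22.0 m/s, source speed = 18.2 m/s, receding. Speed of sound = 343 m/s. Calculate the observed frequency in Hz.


Given values:
  f_s = 3027.4 Hz, v_o = 22.0 m/s, v_s = 18.2 m/s
  Direction: receding
Formula: f_o = f_s * (c - v_o) / (c + v_s)
Numerator: c - v_o = 343 - 22.0 = 321.0
Denominator: c + v_s = 343 + 18.2 = 361.2
f_o = 3027.4 * 321.0 / 361.2 = 2690.46

2690.46 Hz


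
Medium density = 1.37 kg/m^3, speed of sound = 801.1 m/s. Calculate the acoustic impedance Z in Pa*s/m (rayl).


Given values:
  rho = 1.37 kg/m^3
  c = 801.1 m/s
Formula: Z = rho * c
Z = 1.37 * 801.1
Z = 1097.51

1097.51 rayl


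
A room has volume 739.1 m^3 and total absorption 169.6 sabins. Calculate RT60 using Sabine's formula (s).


Given values:
  V = 739.1 m^3
  A = 169.6 sabins
Formula: RT60 = 0.161 * V / A
Numerator: 0.161 * 739.1 = 118.9951
RT60 = 118.9951 / 169.6 = 0.702

0.702 s


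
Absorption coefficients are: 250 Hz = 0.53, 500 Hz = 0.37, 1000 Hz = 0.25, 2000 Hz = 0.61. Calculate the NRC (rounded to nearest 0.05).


Given values:
  a_250 = 0.53, a_500 = 0.37
  a_1000 = 0.25, a_2000 = 0.61
Formula: NRC = (a250 + a500 + a1000 + a2000) / 4
Sum = 0.53 + 0.37 + 0.25 + 0.61 = 1.76
NRC = 1.76 / 4 = 0.44
Rounded to nearest 0.05: 0.45

0.45


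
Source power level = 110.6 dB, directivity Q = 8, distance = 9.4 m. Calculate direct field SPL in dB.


Given values:
  Lw = 110.6 dB, Q = 8, r = 9.4 m
Formula: SPL = Lw + 10 * log10(Q / (4 * pi * r^2))
Compute 4 * pi * r^2 = 4 * pi * 9.4^2 = 1110.3645
Compute Q / denom = 8 / 1110.3645 = 0.00720484
Compute 10 * log10(0.00720484) = -21.4238
SPL = 110.6 + (-21.4238) = 89.18

89.18 dB


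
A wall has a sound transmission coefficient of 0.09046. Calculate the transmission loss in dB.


Given values:
  tau = 0.09046
Formula: TL = 10 * log10(1 / tau)
Compute 1 / tau = 1 / 0.09046 = 11.0546
Compute log10(11.0546) = 1.043543
TL = 10 * 1.043543 = 10.44

10.44 dB


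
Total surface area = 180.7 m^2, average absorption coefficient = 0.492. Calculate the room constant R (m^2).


Given values:
  S = 180.7 m^2, alpha = 0.492
Formula: R = S * alpha / (1 - alpha)
Numerator: 180.7 * 0.492 = 88.9044
Denominator: 1 - 0.492 = 0.508
R = 88.9044 / 0.508 = 175.01

175.01 m^2


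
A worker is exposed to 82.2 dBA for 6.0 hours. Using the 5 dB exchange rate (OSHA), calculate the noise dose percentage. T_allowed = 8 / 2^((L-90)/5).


Given values:
  L = 82.2 dBA, T = 6.0 hours
Formula: T_allowed = 8 / 2^((L - 90) / 5)
Compute exponent: (82.2 - 90) / 5 = -1.56
Compute 2^(-1.56) = 0.339151
T_allowed = 8 / 0.339151 = 23.588313 hours
Dose = (T / T_allowed) * 100
Dose = (6.0 / 23.588313) * 100 = 25.44

25.44 %
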